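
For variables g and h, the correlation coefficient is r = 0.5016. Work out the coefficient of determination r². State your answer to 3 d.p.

r² = (0.5016)² = 0.252

0.252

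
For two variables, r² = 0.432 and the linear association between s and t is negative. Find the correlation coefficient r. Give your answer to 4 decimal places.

|r| = √0.432 = 0.6573
The association is negative, so r = −0.6573.

-0.6573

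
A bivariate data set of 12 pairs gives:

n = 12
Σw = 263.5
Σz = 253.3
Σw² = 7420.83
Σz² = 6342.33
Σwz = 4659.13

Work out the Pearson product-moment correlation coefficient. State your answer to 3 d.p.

-0.708

r = (nΣwz − ΣwΣz) / √[(nΣw² − (Σw)²)(nΣz² − (Σz)²)]
Numerator: 12×4659.13 − 263.5×253.3 = -10834.99
Denominator: √[(89049.96 − 69432.25)(76107.96 − 64160.89)] = √[19617.71 × 11947.07] = 15309.2833
r = -10834.99 / 15309.2833 ≈ -0.708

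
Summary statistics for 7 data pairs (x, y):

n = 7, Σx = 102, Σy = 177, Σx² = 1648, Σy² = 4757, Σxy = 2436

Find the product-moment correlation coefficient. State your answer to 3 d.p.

r = (nΣxy − ΣxΣy) / √[(nΣx² − (Σx)²)(nΣy² − (Σy)²)]
Numerator: 7×2436 − 102×177 = -1002
Denominator: √[(11536 − 10404)(33299 − 31329)] = √[1132 × 1970] = 1493.3318
r = -1002 / 1493.3318 ≈ -0.671

-0.671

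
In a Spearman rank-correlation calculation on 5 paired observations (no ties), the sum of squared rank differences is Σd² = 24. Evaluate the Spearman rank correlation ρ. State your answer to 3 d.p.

-0.200

ρ = 1 − 6Σd² / [n(n²−1)] = 1 − 6×24 / (5×24)
  = 1 − 144/120 = 1 − 1.2000 ≈ -0.200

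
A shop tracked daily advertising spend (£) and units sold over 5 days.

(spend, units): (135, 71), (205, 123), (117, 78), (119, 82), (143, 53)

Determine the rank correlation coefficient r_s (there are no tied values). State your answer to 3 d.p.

Rank spend: 3, 5, 1, 2, 4
Rank units: 2, 5, 3, 4, 1
d = rank(spend) − rank(units): 1, 0, -2, -2, 3; Σd² = 18
ρ = 1 − 6Σd² / [n(n²−1)] = 1 − 6×18 / (5×24) = 1 − 108/120 ≈ 0.100

0.100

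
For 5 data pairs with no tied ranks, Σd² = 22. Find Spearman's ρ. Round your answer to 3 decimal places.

ρ = 1 − 6Σd² / [n(n²−1)] = 1 − 6×22 / (5×24)
  = 1 − 132/120 = 1 − 1.1000 ≈ -0.100

-0.100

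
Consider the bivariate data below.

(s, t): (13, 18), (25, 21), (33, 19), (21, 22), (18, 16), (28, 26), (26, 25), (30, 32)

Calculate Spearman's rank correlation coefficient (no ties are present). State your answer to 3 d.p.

0.595

Rank s: 1, 4, 8, 3, 2, 6, 5, 7
Rank t: 2, 4, 3, 5, 1, 7, 6, 8
d = rank(s) − rank(t): -1, 0, 5, -2, 1, -1, -1, -1; Σd² = 34
ρ = 1 − 6Σd² / [n(n²−1)] = 1 − 6×34 / (8×63) = 1 − 204/504 ≈ 0.595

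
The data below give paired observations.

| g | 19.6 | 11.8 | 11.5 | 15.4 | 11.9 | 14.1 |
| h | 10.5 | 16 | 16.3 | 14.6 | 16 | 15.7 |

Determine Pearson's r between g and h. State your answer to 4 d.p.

-0.9608

n = 6, Σg = 84.3, Σh = 89.1, Σg² = 1233.23, Σh² = 1347.59, Σgh = 1218.66
nΣgh − ΣgΣh = 7311.96 − 7511.13 = -199.17
nΣg² − (Σg)² = 7399.38 − 7106.49 = 292.89; nΣh² − (Σh)² = 8085.54 − 7938.81 = 146.73
r = -199.17 / √(292.89 × 146.73) = -199.17 / 207.3059 ≈ -0.9608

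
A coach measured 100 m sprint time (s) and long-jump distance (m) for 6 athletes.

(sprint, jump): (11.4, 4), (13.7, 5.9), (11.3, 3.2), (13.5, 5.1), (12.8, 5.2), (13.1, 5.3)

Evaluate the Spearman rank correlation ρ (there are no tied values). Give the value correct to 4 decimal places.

0.8286

Rank sprint: 2, 6, 1, 5, 3, 4
Rank jump: 2, 6, 1, 3, 4, 5
d = rank(sprint) − rank(jump): 0, 0, 0, 2, -1, -1; Σd² = 6
ρ = 1 − 6Σd² / [n(n²−1)] = 1 − 6×6 / (6×35) = 1 − 36/210 ≈ 0.8286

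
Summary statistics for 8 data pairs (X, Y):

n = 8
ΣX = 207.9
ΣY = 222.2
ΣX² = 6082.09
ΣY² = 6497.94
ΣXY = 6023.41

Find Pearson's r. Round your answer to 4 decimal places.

0.5288

r = (nΣXY − ΣXΣY) / √[(nΣX² − (ΣX)²)(nΣY² − (ΣY)²)]
Numerator: 8×6023.41 − 207.9×222.2 = 1991.9
Denominator: √[(48656.72 − 43222.41)(51983.52 − 49372.84)] = √[5434.31 × 2610.68] = 3766.5959
r = 1991.9 / 3766.5959 ≈ 0.5288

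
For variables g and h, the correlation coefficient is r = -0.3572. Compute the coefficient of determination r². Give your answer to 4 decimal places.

0.1276

r² = (-0.3572)² = 0.1276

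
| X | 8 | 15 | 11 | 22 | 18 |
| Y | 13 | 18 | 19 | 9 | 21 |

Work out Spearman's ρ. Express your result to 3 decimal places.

-0.100

Rank X: 1, 3, 2, 5, 4
Rank Y: 2, 3, 4, 1, 5
d = rank(X) − rank(Y): -1, 0, -2, 4, -1; Σd² = 22
ρ = 1 − 6Σd² / [n(n²−1)] = 1 − 6×22 / (5×24) = 1 − 132/120 ≈ -0.100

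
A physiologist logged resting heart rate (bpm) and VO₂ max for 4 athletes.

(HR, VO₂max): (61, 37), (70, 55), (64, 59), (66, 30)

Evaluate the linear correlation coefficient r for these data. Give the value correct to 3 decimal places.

n = 4, Σx = 261, Σy = 181, Σx² = 17073, Σy² = 8775, Σxy = 11863
nΣxy − ΣxΣy = 47452 − 47241 = 211
nΣx² − (Σx)² = 68292 − 68121 = 171; nΣy² − (Σy)² = 35100 − 32761 = 2339
r = 211 / √(171 × 2339) = 211 / 632.4310 ≈ 0.334

0.334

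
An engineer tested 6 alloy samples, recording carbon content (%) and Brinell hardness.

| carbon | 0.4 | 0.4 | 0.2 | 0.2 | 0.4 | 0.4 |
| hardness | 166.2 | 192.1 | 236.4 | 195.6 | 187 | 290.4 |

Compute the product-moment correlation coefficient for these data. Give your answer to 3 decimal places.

-0.081

n = 6, Σx = 2, Σy = 1267.7, Σx² = 0.72, Σy² = 277970.33, Σxy = 420.68
nΣxy − ΣxΣy = 2524.08 − 2535.4 = -11.32
nΣx² − (Σx)² = 4.32 − 4 = 0.32; nΣy² − (Σy)² = 1667821.98 − 1607063.29 = 60758.69
r = -11.32 / √(0.32 × 60758.69) = -11.32 / 139.4374 ≈ -0.081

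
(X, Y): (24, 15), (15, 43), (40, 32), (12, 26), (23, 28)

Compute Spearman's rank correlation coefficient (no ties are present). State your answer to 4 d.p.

Rank X: 4, 2, 5, 1, 3
Rank Y: 1, 5, 4, 2, 3
d = rank(X) − rank(Y): 3, -3, 1, -1, 0; Σd² = 20
ρ = 1 − 6Σd² / [n(n²−1)] = 1 − 6×20 / (5×24) = 1 − 120/120 ≈ 0.0000

0.0000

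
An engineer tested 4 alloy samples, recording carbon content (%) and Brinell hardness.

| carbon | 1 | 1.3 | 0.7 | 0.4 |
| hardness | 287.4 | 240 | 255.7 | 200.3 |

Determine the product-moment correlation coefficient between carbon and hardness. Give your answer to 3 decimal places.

n = 4, Σx = 3.4, Σy = 983.4, Σx² = 3.34, Σy² = 245701.34, Σxy = 858.51
nΣxy − ΣxΣy = 3434.04 − 3343.56 = 90.48
nΣx² − (Σx)² = 13.36 − 11.56 = 1.8; nΣy² − (Σy)² = 982805.36 − 967075.56 = 15729.8
r = 90.48 / √(1.8 × 15729.8) = 90.48 / 168.2666 ≈ 0.538

0.538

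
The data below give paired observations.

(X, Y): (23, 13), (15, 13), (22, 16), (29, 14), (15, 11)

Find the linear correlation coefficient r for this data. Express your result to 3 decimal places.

0.543

n = 5, ΣX = 104, ΣY = 67, ΣX² = 2304, ΣY² = 911, ΣXY = 1417
nΣXY − ΣXΣY = 7085 − 6968 = 117
nΣX² − (ΣX)² = 11520 − 10816 = 704; nΣY² − (ΣY)² = 4555 − 4489 = 66
r = 117 / √(704 × 66) = 117 / 215.5551 ≈ 0.543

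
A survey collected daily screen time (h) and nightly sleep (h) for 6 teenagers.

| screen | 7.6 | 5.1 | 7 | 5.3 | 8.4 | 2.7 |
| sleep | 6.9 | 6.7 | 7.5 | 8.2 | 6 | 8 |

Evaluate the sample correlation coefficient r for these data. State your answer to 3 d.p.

n = 6, Σx = 36.1, Σy = 43.3, Σx² = 238.71, Σy² = 315.99, Σxy = 254.57
nΣxy − ΣxΣy = 1527.42 − 1563.13 = -35.71
nΣx² − (Σx)² = 1432.26 − 1303.21 = 129.05; nΣy² − (Σy)² = 1895.94 − 1874.89 = 21.05
r = -35.71 / √(129.05 × 21.05) = -35.71 / 52.1201 ≈ -0.685

-0.685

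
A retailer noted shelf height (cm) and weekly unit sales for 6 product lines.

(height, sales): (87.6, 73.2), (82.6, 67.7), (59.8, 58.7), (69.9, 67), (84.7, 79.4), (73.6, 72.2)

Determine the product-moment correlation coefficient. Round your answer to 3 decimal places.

n = 6, Σx = 458.2, Σy = 418.2, Σx² = 35549.62, Σy² = 29393.42, Σxy = 32237
nΣxy − ΣxΣy = 193422 − 191619.24 = 1802.76
nΣx² − (Σx)² = 213297.72 − 209947.24 = 3350.48; nΣy² − (Σy)² = 176360.52 − 174891.24 = 1469.28
r = 1802.76 / √(3350.48 × 1469.28) = 1802.76 / 2218.7369 ≈ 0.813

0.813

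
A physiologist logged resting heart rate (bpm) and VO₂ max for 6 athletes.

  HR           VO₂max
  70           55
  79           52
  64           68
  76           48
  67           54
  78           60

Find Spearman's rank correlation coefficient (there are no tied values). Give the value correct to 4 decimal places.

-0.4857

Rank HR: 3, 6, 1, 4, 2, 5
Rank VO₂max: 4, 2, 6, 1, 3, 5
d = rank(HR) − rank(VO₂max): -1, 4, -5, 3, -1, 0; Σd² = 52
ρ = 1 − 6Σd² / [n(n²−1)] = 1 − 6×52 / (6×35) = 1 − 312/210 ≈ -0.4857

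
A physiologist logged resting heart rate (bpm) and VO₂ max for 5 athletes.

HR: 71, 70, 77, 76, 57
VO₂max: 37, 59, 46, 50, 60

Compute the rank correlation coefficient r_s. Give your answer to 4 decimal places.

-0.7000

Rank HR: 3, 2, 5, 4, 1
Rank VO₂max: 1, 4, 2, 3, 5
d = rank(HR) − rank(VO₂max): 2, -2, 3, 1, -4; Σd² = 34
ρ = 1 − 6Σd² / [n(n²−1)] = 1 − 6×34 / (5×24) = 1 − 204/120 ≈ -0.7000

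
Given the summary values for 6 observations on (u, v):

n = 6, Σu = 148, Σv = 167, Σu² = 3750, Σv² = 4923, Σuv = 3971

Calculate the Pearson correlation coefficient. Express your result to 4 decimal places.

r = (nΣuv − ΣuΣv) / √[(nΣu² − (Σu)²)(nΣv² − (Σv)²)]
Numerator: 6×3971 − 148×167 = -890
Denominator: √[(22500 − 21904)(29538 − 27889)] = √[596 × 1649] = 991.3647
r = -890 / 991.3647 ≈ -0.8978

-0.8978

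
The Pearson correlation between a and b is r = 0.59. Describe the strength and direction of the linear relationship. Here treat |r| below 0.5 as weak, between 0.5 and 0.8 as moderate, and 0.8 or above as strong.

moderate positive

r = 0.59 > 0 so the relationship is positive.
|r| = 0.59, which falls in the moderate range.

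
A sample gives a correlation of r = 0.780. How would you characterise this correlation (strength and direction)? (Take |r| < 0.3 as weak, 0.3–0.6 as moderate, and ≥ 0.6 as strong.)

strong positive

r = 0.780 > 0 so the relationship is positive.
|r| = 0.780, which falls in the strong range.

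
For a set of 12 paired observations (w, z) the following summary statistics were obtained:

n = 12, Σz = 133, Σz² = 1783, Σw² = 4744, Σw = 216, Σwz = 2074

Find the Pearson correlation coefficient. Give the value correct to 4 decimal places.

r = (nΣwz − ΣwΣz) / √[(nΣw² − (Σw)²)(nΣz² − (Σz)²)]
Numerator: 12×2074 − 216×133 = -3840
Denominator: √[(56928 − 46656)(21396 − 17689)] = √[10272 × 3707] = 6170.7620
r = -3840 / 6170.7620 ≈ -0.6223

-0.6223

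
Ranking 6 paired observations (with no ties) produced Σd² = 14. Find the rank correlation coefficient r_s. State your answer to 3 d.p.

0.600

ρ = 1 − 6Σd² / [n(n²−1)] = 1 − 6×14 / (6×35)
  = 1 − 84/210 = 1 − 0.4000 ≈ 0.600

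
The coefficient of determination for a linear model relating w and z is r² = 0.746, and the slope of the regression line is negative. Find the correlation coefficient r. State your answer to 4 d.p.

-0.8637

|r| = √0.746 = 0.8637
The association is negative, so r = −0.8637.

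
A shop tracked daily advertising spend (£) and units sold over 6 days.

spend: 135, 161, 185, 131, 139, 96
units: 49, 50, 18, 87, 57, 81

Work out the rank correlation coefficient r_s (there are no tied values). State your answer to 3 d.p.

-0.771

Rank spend: 3, 5, 6, 2, 4, 1
Rank units: 2, 3, 1, 6, 4, 5
d = rank(spend) − rank(units): 1, 2, 5, -4, 0, -4; Σd² = 62
ρ = 1 − 6Σd² / [n(n²−1)] = 1 − 6×62 / (6×35) = 1 − 372/210 ≈ -0.771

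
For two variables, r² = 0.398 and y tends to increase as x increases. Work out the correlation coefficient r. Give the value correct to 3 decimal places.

|r| = √0.398 = 0.631
The association is positive, so r = 0.631.

0.631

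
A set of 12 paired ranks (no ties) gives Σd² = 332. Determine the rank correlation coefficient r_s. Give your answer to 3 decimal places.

-0.161

ρ = 1 − 6Σd² / [n(n²−1)] = 1 − 6×332 / (12×143)
  = 1 − 1992/1716 = 1 − 1.1608 ≈ -0.161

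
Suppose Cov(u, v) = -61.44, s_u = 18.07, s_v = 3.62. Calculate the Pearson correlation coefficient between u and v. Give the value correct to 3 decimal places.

-0.939

r = Cov(u,v) / (s_u · s_v) = -61.44 / (18.07 × 3.62)
  = -61.44 / 65.4134 ≈ -0.939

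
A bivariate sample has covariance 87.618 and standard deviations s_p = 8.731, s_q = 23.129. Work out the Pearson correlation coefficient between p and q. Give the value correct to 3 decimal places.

r = Cov(p,q) / (s_p · s_q) = 87.618 / (8.731 × 23.129)
  = 87.618 / 201.9393 ≈ 0.434

0.434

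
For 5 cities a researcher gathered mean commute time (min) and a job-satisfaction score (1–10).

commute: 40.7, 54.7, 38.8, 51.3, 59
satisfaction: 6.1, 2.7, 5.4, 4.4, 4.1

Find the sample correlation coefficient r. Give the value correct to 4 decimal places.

n = 5, Σx = 244.5, Σy = 22.7, Σx² = 12266.71, Σy² = 109.83, Σxy = 1073.1
nΣxy − ΣxΣy = 5365.5 − 5550.15 = -184.65
nΣx² − (Σx)² = 61333.55 − 59780.25 = 1553.3; nΣy² − (Σy)² = 549.15 − 515.29 = 33.86
r = -184.65 / √(1553.3 × 33.86) = -184.65 / 229.3354 ≈ -0.8052

-0.8052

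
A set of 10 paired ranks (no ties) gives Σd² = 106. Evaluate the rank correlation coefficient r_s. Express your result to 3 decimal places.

ρ = 1 − 6Σd² / [n(n²−1)] = 1 − 6×106 / (10×99)
  = 1 − 636/990 = 1 − 0.6424 ≈ 0.358

0.358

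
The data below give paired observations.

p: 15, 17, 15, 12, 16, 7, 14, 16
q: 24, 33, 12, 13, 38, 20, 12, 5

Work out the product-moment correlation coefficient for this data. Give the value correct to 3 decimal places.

n = 8, Σp = 112, Σq = 157, Σp² = 1640, Σq² = 3991, Σpq = 2253
nΣpq − ΣpΣq = 18024 − 17584 = 440
nΣp² − (Σp)² = 13120 − 12544 = 576; nΣq² − (Σq)² = 31928 − 24649 = 7279
r = 440 / √(576 × 7279) = 440 / 2047.6093 ≈ 0.215

0.215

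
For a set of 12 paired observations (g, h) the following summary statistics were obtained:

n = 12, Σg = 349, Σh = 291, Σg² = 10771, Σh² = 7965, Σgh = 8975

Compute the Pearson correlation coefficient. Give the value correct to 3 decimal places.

r = (nΣgh − ΣgΣh) / √[(nΣg² − (Σg)²)(nΣh² − (Σh)²)]
Numerator: 12×8975 − 349×291 = 6141
Denominator: √[(129252 − 121801)(95580 − 84681)] = √[7451 × 10899] = 9011.5731
r = 6141 / 9011.5731 ≈ 0.681

0.681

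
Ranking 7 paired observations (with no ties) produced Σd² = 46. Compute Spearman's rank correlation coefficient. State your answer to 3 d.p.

0.179

ρ = 1 − 6Σd² / [n(n²−1)] = 1 − 6×46 / (7×48)
  = 1 − 276/336 = 1 − 0.8214 ≈ 0.179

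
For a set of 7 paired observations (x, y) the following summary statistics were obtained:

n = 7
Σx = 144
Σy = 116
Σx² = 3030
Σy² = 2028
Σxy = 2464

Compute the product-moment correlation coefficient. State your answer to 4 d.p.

r = (nΣxy − ΣxΣy) / √[(nΣx² − (Σx)²)(nΣy² − (Σy)²)]
Numerator: 7×2464 − 144×116 = 544
Denominator: √[(21210 − 20736)(14196 − 13456)] = √[474 × 740] = 592.2499
r = 544 / 592.2499 ≈ 0.9185

0.9185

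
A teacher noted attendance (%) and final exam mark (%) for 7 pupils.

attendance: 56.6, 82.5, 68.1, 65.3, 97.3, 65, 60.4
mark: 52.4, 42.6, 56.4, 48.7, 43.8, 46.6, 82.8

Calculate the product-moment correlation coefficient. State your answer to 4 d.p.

-0.5190

n = 7, Σx = 495.2, Σy = 373.3, Σx² = 36251.96, Σy² = 21059.01, Σxy = 25793.15
nΣxy − ΣxΣy = 180552.05 − 184858.16 = -4306.11
nΣx² − (Σx)² = 253763.72 − 245223.04 = 8540.68; nΣy² − (Σy)² = 147413.07 − 139352.89 = 8060.18
r = -4306.11 / √(8540.68 × 8060.18) = -4306.11 / 8296.9523 ≈ -0.5190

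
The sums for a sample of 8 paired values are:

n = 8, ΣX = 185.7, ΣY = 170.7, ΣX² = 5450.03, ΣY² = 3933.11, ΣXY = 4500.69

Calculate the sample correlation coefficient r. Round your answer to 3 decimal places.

0.935

r = (nΣXY − ΣXΣY) / √[(nΣX² − (ΣX)²)(nΣY² − (ΣY)²)]
Numerator: 8×4500.69 − 185.7×170.7 = 4306.53
Denominator: √[(43600.24 − 34484.49)(31464.88 − 29138.49)] = √[9115.75 × 2326.39] = 4605.0830
r = 4306.53 / 4605.0830 ≈ 0.935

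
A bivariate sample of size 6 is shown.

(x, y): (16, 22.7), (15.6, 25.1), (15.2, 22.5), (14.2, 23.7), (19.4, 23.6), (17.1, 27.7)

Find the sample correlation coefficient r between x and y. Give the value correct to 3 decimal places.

n = 6, Σx = 97.5, Σy = 145.3, Σx² = 1600.81, Σy² = 3537.49, Σxy = 2364.81
nΣxy − ΣxΣy = 14188.86 − 14166.75 = 22.11
nΣx² − (Σx)² = 9604.86 − 9506.25 = 98.61; nΣy² − (Σy)² = 21224.94 − 21112.09 = 112.85
r = 22.11 / √(98.61 × 112.85) = 22.11 / 105.4900 ≈ 0.210

0.210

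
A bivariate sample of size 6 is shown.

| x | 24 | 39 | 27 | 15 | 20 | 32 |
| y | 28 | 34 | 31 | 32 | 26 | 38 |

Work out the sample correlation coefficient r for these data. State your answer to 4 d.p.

n = 6, Σx = 157, Σy = 189, Σx² = 4475, Σy² = 6045, Σxy = 5051
nΣxy − ΣxΣy = 30306 − 29673 = 633
nΣx² − (Σx)² = 26850 − 24649 = 2201; nΣy² − (Σy)² = 36270 − 35721 = 549
r = 633 / √(2201 × 549) = 633 / 1099.2493 ≈ 0.5758

0.5758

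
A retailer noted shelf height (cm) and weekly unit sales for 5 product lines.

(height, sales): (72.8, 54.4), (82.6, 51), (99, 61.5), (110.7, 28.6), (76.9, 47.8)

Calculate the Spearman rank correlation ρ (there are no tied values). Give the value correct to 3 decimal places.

Rank height: 1, 3, 4, 5, 2
Rank sales: 4, 3, 5, 1, 2
d = rank(height) − rank(sales): -3, 0, -1, 4, 0; Σd² = 26
ρ = 1 − 6Σd² / [n(n²−1)] = 1 − 6×26 / (5×24) = 1 − 156/120 ≈ -0.300

-0.300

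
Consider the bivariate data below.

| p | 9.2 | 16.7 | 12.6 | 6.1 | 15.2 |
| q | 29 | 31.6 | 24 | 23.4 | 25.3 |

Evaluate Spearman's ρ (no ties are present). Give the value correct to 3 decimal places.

Rank p: 2, 5, 3, 1, 4
Rank q: 4, 5, 2, 1, 3
d = rank(p) − rank(q): -2, 0, 1, 0, 1; Σd² = 6
ρ = 1 − 6Σd² / [n(n²−1)] = 1 − 6×6 / (5×24) = 1 − 36/120 ≈ 0.700

0.700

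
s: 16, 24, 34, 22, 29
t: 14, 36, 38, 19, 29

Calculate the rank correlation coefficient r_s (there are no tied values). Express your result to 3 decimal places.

Rank s: 1, 3, 5, 2, 4
Rank t: 1, 4, 5, 2, 3
d = rank(s) − rank(t): 0, -1, 0, 0, 1; Σd² = 2
ρ = 1 − 6Σd² / [n(n²−1)] = 1 − 6×2 / (5×24) = 1 − 12/120 ≈ 0.900

0.900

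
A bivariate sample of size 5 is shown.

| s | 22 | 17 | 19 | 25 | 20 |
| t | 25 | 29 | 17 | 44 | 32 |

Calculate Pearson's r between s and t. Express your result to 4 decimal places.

0.6433

n = 5, Σs = 103, Σt = 147, Σs² = 2159, Σt² = 4715, Σst = 3106
nΣst − ΣsΣt = 15530 − 15141 = 389
nΣs² − (Σs)² = 10795 − 10609 = 186; nΣt² − (Σt)² = 23575 − 21609 = 1966
r = 389 / √(186 × 1966) = 389 / 604.7115 ≈ 0.6433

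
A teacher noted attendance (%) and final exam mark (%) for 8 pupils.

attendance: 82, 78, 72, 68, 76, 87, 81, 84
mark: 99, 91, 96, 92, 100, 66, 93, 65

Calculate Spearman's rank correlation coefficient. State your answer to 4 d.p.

Rank attendance: 6, 4, 2, 1, 3, 8, 5, 7
Rank mark: 7, 3, 6, 4, 8, 2, 5, 1
d = rank(attendance) − rank(mark): -1, 1, -4, -3, -5, 6, 0, 6; Σd² = 124
ρ = 1 − 6Σd² / [n(n²−1)] = 1 − 6×124 / (8×63) = 1 − 744/504 ≈ -0.4762

-0.4762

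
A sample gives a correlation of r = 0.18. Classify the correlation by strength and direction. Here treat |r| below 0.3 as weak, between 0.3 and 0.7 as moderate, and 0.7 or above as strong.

r = 0.18 > 0 so the relationship is positive.
|r| = 0.18, which falls in the weak range.

weak positive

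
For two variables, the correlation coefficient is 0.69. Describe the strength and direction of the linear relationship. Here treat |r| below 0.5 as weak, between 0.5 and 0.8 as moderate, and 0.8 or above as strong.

moderate positive

r = 0.69 > 0 so the relationship is positive.
|r| = 0.69, which falls in the moderate range.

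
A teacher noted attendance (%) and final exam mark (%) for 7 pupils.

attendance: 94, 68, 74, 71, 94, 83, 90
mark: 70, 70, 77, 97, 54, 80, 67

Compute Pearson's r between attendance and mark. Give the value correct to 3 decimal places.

-0.636

n = 7, Σx = 574, Σy = 515, Σx² = 47802, Σy² = 38943, Σxy = 41671
nΣxy − ΣxΣy = 291697 − 295610 = -3913
nΣx² − (Σx)² = 334614 − 329476 = 5138; nΣy² − (Σy)² = 272601 − 265225 = 7376
r = -3913 / √(5138 × 7376) = -3913 / 6156.1261 ≈ -0.636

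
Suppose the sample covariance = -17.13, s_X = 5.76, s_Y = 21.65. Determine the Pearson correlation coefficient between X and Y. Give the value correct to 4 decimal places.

r = Cov(X,Y) / (s_X · s_Y) = -17.13 / (5.76 × 21.65)
  = -17.13 / 124.7040 ≈ -0.1374

-0.1374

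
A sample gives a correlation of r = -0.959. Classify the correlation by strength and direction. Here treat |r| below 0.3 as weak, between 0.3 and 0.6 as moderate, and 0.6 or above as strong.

strong negative

r = -0.959 < 0 so the relationship is negative.
|r| = 0.959, which falls in the strong range.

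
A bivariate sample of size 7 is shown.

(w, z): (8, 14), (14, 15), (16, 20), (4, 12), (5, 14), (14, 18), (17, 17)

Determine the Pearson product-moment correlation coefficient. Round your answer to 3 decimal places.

0.850

n = 7, Σw = 78, Σz = 110, Σw² = 1042, Σz² = 1774, Σwz = 1301
nΣwz − ΣwΣz = 9107 − 8580 = 527
nΣw² − (Σw)² = 7294 − 6084 = 1210; nΣz² − (Σz)² = 12418 − 12100 = 318
r = 527 / √(1210 × 318) = 527 / 620.3064 ≈ 0.850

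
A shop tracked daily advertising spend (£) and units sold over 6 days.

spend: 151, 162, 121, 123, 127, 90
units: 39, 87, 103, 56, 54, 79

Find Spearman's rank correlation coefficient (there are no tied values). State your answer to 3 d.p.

-0.314

Rank spend: 5, 6, 2, 3, 4, 1
Rank units: 1, 5, 6, 3, 2, 4
d = rank(spend) − rank(units): 4, 1, -4, 0, 2, -3; Σd² = 46
ρ = 1 − 6Σd² / [n(n²−1)] = 1 − 6×46 / (6×35) = 1 − 276/210 ≈ -0.314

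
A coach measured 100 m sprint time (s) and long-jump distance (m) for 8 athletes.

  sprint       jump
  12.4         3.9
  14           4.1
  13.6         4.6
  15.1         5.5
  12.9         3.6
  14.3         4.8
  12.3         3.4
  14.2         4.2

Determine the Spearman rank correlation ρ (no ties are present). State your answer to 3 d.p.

Rank sprint: 2, 5, 4, 8, 3, 7, 1, 6
Rank jump: 3, 4, 6, 8, 2, 7, 1, 5
d = rank(sprint) − rank(jump): -1, 1, -2, 0, 1, 0, 0, 1; Σd² = 8
ρ = 1 − 6Σd² / [n(n²−1)] = 1 − 6×8 / (8×63) = 1 − 48/504 ≈ 0.905

0.905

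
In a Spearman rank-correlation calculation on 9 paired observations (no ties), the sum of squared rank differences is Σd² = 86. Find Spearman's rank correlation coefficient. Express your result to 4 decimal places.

0.2833

ρ = 1 − 6Σd² / [n(n²−1)] = 1 − 6×86 / (9×80)
  = 1 − 516/720 = 1 − 0.71667 ≈ 0.2833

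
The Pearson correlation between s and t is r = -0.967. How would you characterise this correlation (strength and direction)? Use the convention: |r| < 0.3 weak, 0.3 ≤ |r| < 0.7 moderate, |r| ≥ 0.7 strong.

r = -0.967 < 0 so the relationship is negative.
|r| = 0.967, which falls in the strong range.

strong negative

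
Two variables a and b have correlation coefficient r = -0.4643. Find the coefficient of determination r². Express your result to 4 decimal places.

0.2156

r² = (-0.4643)² = 0.2156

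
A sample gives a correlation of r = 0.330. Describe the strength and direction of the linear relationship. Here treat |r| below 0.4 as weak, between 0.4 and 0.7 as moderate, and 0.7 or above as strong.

r = 0.330 > 0 so the relationship is positive.
|r| = 0.330, which falls in the weak range.

weak positive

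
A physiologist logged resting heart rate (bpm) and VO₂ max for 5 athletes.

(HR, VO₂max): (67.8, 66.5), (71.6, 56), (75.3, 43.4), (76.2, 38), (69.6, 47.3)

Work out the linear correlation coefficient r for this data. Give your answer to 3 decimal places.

-0.850

n = 5, Σx = 360.5, Σy = 251.2, Σx² = 26044.09, Σy² = 13123.1, Σxy = 17974
nΣxy − ΣxΣy = 89870 − 90557.6 = -687.6
nΣx² − (Σx)² = 130220.45 − 129960.25 = 260.2; nΣy² − (Σy)² = 65615.5 − 63101.44 = 2514.06
r = -687.6 / √(260.2 × 2514.06) = -687.6 / 808.8006 ≈ -0.850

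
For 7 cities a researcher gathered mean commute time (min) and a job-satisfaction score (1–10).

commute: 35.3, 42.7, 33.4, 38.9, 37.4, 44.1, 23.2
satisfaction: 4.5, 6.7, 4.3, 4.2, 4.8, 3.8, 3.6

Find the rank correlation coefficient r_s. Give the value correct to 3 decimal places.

0.250

Rank commute: 3, 6, 2, 5, 4, 7, 1
Rank satisfaction: 5, 7, 4, 3, 6, 2, 1
d = rank(commute) − rank(satisfaction): -2, -1, -2, 2, -2, 5, 0; Σd² = 42
ρ = 1 − 6Σd² / [n(n²−1)] = 1 − 6×42 / (7×48) = 1 − 252/336 ≈ 0.250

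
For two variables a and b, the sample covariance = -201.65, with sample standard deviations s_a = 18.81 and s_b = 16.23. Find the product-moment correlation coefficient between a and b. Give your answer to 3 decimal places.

r = Cov(a,b) / (s_a · s_b) = -201.65 / (18.81 × 16.23)
  = -201.65 / 305.2863 ≈ -0.661

-0.661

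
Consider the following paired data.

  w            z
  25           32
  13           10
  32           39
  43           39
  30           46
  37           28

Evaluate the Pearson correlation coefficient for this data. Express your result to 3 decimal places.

0.692

n = 6, Σw = 180, Σz = 194, Σw² = 5936, Σz² = 7066, Σwz = 6271
nΣwz − ΣwΣz = 37626 − 34920 = 2706
nΣw² − (Σw)² = 35616 − 32400 = 3216; nΣz² − (Σz)² = 42396 − 37636 = 4760
r = 2706 / √(3216 × 4760) = 2706 / 3912.5644 ≈ 0.692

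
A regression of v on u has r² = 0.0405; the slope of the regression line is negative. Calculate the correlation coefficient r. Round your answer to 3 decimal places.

|r| = √0.0405 = 0.201
The association is negative, so r = −0.201.

-0.201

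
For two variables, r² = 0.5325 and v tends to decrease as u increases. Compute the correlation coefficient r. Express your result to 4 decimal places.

|r| = √0.5325 = 0.7297
The association is negative, so r = −0.7297.

-0.7297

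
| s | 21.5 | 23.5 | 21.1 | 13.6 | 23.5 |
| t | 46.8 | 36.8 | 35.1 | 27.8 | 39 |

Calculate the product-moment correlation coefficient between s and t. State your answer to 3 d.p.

n = 5, Σs = 103.2, Σt = 185.5, Σs² = 2196.92, Σt² = 7070.33, Σst = 3906.19
nΣst − ΣsΣt = 19530.95 − 19143.6 = 387.35
nΣs² − (Σs)² = 10984.6 − 10650.24 = 334.36; nΣt² − (Σt)² = 35351.65 − 34410.25 = 941.4
r = 387.35 / √(334.36 × 941.4) = 387.35 / 561.0406 ≈ 0.690

0.690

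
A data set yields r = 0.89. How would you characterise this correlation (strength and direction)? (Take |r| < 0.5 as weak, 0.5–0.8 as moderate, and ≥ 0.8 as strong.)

strong positive

r = 0.89 > 0 so the relationship is positive.
|r| = 0.89, which falls in the strong range.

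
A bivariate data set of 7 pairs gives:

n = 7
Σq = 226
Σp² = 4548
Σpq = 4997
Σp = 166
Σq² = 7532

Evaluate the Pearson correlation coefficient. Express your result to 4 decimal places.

-0.9553

r = (nΣpq − ΣpΣq) / √[(nΣp² − (Σp)²)(nΣq² − (Σq)²)]
Numerator: 7×4997 − 166×226 = -2537
Denominator: √[(31836 − 27556)(52724 − 51076)] = √[4280 × 1648] = 2655.8313
r = -2537 / 2655.8313 ≈ -0.9553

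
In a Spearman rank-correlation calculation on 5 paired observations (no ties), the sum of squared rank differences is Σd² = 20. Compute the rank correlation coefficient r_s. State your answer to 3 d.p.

ρ = 1 − 6Σd² / [n(n²−1)] = 1 − 6×20 / (5×24)
  = 1 − 120/120 = 1 − 1.0000 ≈ 0.000

0.000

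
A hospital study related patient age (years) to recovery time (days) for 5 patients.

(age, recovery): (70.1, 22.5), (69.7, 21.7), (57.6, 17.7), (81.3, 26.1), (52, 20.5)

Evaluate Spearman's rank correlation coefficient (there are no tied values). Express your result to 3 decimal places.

Rank age: 4, 3, 2, 5, 1
Rank recovery: 4, 3, 1, 5, 2
d = rank(age) − rank(recovery): 0, 0, 1, 0, -1; Σd² = 2
ρ = 1 − 6Σd² / [n(n²−1)] = 1 − 6×2 / (5×24) = 1 − 12/120 ≈ 0.900

0.900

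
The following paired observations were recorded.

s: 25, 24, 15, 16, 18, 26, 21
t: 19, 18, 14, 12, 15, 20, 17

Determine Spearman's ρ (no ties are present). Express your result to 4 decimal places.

Rank s: 6, 5, 1, 2, 3, 7, 4
Rank t: 6, 5, 2, 1, 3, 7, 4
d = rank(s) − rank(t): 0, 0, -1, 1, 0, 0, 0; Σd² = 2
ρ = 1 − 6Σd² / [n(n²−1)] = 1 − 6×2 / (7×48) = 1 − 12/336 ≈ 0.9643

0.9643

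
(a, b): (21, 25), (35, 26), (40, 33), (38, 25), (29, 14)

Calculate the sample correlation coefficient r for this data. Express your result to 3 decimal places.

n = 5, Σa = 163, Σb = 123, Σa² = 5551, Σb² = 3211, Σab = 4111
nΣab − ΣaΣb = 20555 − 20049 = 506
nΣa² − (Σa)² = 27755 − 26569 = 1186; nΣb² − (Σb)² = 16055 − 15129 = 926
r = 506 / √(1186 × 926) = 506 / 1047.9676 ≈ 0.483

0.483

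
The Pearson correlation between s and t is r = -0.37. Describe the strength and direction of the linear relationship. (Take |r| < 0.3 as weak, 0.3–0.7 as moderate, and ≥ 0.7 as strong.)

moderate negative

r = -0.37 < 0 so the relationship is negative.
|r| = 0.37, which falls in the moderate range.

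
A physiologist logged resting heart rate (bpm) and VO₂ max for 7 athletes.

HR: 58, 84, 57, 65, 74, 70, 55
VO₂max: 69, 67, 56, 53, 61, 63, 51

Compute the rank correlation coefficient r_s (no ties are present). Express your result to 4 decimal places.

Rank HR: 3, 7, 2, 4, 6, 5, 1
Rank VO₂max: 7, 6, 3, 2, 4, 5, 1
d = rank(HR) − rank(VO₂max): -4, 1, -1, 2, 2, 0, 0; Σd² = 26
ρ = 1 − 6Σd² / [n(n²−1)] = 1 − 6×26 / (7×48) = 1 − 156/336 ≈ 0.5357

0.5357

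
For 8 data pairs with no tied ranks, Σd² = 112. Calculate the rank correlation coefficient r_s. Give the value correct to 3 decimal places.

ρ = 1 − 6Σd² / [n(n²−1)] = 1 − 6×112 / (8×63)
  = 1 − 672/504 = 1 − 1.3333 ≈ -0.333

-0.333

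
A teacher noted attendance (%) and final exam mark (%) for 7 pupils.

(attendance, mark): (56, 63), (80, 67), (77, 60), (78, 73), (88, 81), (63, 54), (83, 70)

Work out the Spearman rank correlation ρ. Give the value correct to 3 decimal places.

Rank attendance: 1, 5, 3, 4, 7, 2, 6
Rank mark: 3, 4, 2, 6, 7, 1, 5
d = rank(attendance) − rank(mark): -2, 1, 1, -2, 0, 1, 1; Σd² = 12
ρ = 1 − 6Σd² / [n(n²−1)] = 1 − 6×12 / (7×48) = 1 − 72/336 ≈ 0.786

0.786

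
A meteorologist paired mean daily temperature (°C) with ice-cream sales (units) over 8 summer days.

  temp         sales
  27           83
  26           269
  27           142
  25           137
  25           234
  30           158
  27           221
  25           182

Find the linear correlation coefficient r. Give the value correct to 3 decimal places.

-0.262

n = 8, Σx = 212, Σy = 1426, Σx² = 5638, Σy² = 279868, Σxy = 37601
nΣxy − ΣxΣy = 300808 − 302312 = -1504
nΣx² − (Σx)² = 45104 − 44944 = 160; nΣy² − (Σy)² = 2238944 − 2033476 = 205468
r = -1504 / √(160 × 205468) = -1504 / 5733.6620 ≈ -0.262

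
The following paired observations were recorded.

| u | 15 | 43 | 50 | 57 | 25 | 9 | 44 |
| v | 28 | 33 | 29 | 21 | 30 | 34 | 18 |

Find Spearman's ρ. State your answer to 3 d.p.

-0.607

Rank u: 2, 4, 6, 7, 3, 1, 5
Rank v: 3, 6, 4, 2, 5, 7, 1
d = rank(u) − rank(v): -1, -2, 2, 5, -2, -6, 4; Σd² = 90
ρ = 1 − 6Σd² / [n(n²−1)] = 1 − 6×90 / (7×48) = 1 − 540/336 ≈ -0.607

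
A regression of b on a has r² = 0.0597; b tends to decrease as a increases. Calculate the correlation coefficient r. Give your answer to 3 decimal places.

-0.244

|r| = √0.0597 = 0.244
The association is negative, so r = −0.244.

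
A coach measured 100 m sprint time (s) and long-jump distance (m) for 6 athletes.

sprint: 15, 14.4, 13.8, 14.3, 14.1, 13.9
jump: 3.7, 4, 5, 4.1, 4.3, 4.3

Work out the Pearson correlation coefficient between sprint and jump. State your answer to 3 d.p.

n = 6, Σx = 85.5, Σy = 25.4, Σx² = 1219.31, Σy² = 108.48, Σxy = 361.13
nΣxy − ΣxΣy = 2166.78 − 2171.7 = -4.92
nΣx² − (Σx)² = 7315.86 − 7310.25 = 5.61; nΣy² − (Σy)² = 650.88 − 645.16 = 5.72
r = -4.92 / √(5.61 × 5.72) = -4.92 / 5.6647 ≈ -0.869

-0.869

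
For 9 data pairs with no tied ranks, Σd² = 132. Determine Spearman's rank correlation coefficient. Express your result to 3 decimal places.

ρ = 1 − 6Σd² / [n(n²−1)] = 1 − 6×132 / (9×80)
  = 1 − 792/720 = 1 − 1.1000 ≈ -0.100

-0.100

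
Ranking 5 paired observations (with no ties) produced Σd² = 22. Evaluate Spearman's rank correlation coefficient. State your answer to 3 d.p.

-0.100

ρ = 1 − 6Σd² / [n(n²−1)] = 1 − 6×22 / (5×24)
  = 1 − 132/120 = 1 − 1.1000 ≈ -0.100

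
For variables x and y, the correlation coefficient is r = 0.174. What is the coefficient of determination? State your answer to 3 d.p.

r² = (0.174)² = 0.030

0.030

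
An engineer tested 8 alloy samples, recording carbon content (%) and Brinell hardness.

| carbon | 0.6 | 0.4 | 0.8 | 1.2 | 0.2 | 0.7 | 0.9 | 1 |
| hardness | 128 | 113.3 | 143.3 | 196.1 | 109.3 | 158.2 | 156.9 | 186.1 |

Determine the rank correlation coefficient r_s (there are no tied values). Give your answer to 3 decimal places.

Rank carbon: 3, 2, 5, 8, 1, 4, 6, 7
Rank hardness: 3, 2, 4, 8, 1, 6, 5, 7
d = rank(carbon) − rank(hardness): 0, 0, 1, 0, 0, -2, 1, 0; Σd² = 6
ρ = 1 − 6Σd² / [n(n²−1)] = 1 − 6×6 / (8×63) = 1 − 36/504 ≈ 0.929

0.929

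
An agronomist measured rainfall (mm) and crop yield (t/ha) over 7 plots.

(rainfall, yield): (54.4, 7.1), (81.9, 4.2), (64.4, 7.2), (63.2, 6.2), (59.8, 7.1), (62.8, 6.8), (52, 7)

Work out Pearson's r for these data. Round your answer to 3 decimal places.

n = 7, Σx = 438.5, Σy = 45.6, Σx² = 28032.45, Σy² = 303.98, Σxy = 2801.36
nΣxy − ΣxΣy = 19609.52 − 19995.6 = -386.08
nΣx² − (Σx)² = 196227.15 − 192282.25 = 3944.9; nΣy² − (Σy)² = 2127.86 − 2079.36 = 48.5
r = -386.08 / √(3944.9 × 48.5) = -386.08 / 437.4102 ≈ -0.883

-0.883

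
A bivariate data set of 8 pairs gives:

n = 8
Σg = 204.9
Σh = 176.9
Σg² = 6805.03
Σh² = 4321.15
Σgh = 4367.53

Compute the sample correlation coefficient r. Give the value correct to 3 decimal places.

-0.205

r = (nΣgh − ΣgΣh) / √[(nΣg² − (Σg)²)(nΣh² − (Σh)²)]
Numerator: 8×4367.53 − 204.9×176.9 = -1306.57
Denominator: √[(54440.24 − 41984.01)(34569.2 − 31293.61)] = √[12456.23 × 3275.59] = 6387.6054
r = -1306.57 / 6387.6054 ≈ -0.205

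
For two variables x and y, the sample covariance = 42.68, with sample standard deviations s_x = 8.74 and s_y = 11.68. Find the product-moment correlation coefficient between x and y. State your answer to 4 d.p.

0.4181

r = Cov(x,y) / (s_x · s_y) = 42.68 / (8.74 × 11.68)
  = 42.68 / 102.0832 ≈ 0.4181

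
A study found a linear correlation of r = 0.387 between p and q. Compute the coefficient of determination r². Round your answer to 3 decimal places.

0.150

r² = (0.387)² = 0.150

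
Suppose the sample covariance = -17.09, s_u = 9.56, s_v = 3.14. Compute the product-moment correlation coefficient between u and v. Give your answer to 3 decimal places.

-0.569

r = Cov(u,v) / (s_u · s_v) = -17.09 / (9.56 × 3.14)
  = -17.09 / 30.0184 ≈ -0.569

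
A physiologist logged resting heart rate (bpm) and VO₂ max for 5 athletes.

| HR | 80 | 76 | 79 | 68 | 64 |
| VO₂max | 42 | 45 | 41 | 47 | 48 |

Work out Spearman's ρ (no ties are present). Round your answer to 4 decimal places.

-0.9000

Rank HR: 5, 3, 4, 2, 1
Rank VO₂max: 2, 3, 1, 4, 5
d = rank(HR) − rank(VO₂max): 3, 0, 3, -2, -4; Σd² = 38
ρ = 1 − 6Σd² / [n(n²−1)] = 1 − 6×38 / (5×24) = 1 − 228/120 ≈ -0.9000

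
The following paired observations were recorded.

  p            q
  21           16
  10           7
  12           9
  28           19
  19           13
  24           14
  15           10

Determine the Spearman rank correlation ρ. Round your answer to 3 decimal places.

Rank p: 5, 1, 2, 7, 4, 6, 3
Rank q: 6, 1, 2, 7, 4, 5, 3
d = rank(p) − rank(q): -1, 0, 0, 0, 0, 1, 0; Σd² = 2
ρ = 1 − 6Σd² / [n(n²−1)] = 1 − 6×2 / (7×48) = 1 − 12/336 ≈ 0.964

0.964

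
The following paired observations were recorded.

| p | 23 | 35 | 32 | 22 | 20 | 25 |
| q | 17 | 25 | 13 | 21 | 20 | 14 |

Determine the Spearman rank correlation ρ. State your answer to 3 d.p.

Rank p: 3, 6, 5, 2, 1, 4
Rank q: 3, 6, 1, 5, 4, 2
d = rank(p) − rank(q): 0, 0, 4, -3, -3, 2; Σd² = 38
ρ = 1 − 6Σd² / [n(n²−1)] = 1 − 6×38 / (6×35) = 1 − 228/210 ≈ -0.086

-0.086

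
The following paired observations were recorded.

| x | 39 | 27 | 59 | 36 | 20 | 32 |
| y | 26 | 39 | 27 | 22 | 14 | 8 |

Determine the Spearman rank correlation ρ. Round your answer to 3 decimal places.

0.314

Rank x: 5, 2, 6, 4, 1, 3
Rank y: 4, 6, 5, 3, 2, 1
d = rank(x) − rank(y): 1, -4, 1, 1, -1, 2; Σd² = 24
ρ = 1 − 6Σd² / [n(n²−1)] = 1 − 6×24 / (6×35) = 1 − 144/210 ≈ 0.314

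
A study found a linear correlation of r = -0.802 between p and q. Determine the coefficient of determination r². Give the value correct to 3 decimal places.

r² = (-0.802)² = 0.643

0.643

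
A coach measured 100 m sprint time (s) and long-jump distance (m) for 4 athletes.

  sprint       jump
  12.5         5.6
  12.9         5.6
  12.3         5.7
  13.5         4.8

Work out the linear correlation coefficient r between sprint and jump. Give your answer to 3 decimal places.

n = 4, Σx = 51.2, Σy = 21.7, Σx² = 656.2, Σy² = 118.25, Σxy = 277.15
nΣxy − ΣxΣy = 1108.6 − 1111.04 = -2.44
nΣx² − (Σx)² = 2624.8 − 2621.44 = 3.36; nΣy² − (Σy)² = 473 − 470.89 = 2.11
r = -2.44 / √(3.36 × 2.11) = -2.44 / 2.6626 ≈ -0.916

-0.916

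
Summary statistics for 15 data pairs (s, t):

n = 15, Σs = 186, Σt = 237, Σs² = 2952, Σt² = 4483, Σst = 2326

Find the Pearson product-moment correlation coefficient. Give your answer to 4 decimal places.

r = (nΣst − ΣsΣt) / √[(nΣs² − (Σs)²)(nΣt² − (Σt)²)]
Numerator: 15×2326 − 186×237 = -9192
Denominator: √[(44280 − 34596)(67245 − 56169)] = √[9684 × 11076] = 10356.6396
r = -9192 / 10356.6396 ≈ -0.8875

-0.8875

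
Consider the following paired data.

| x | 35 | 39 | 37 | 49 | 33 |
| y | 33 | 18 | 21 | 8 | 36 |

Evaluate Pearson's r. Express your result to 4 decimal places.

n = 5, Σx = 193, Σy = 116, Σx² = 7605, Σy² = 3214, Σxy = 4214
nΣxy − ΣxΣy = 21070 − 22388 = -1318
nΣx² − (Σx)² = 38025 − 37249 = 776; nΣy² − (Σy)² = 16070 − 13456 = 2614
r = -1318 / √(776 × 2614) = -1318 / 1424.2416 ≈ -0.9254

-0.9254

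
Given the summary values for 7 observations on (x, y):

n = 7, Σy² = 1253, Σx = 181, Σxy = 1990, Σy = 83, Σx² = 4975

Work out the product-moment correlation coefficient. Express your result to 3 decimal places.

-0.555

r = (nΣxy − ΣxΣy) / √[(nΣx² − (Σx)²)(nΣy² − (Σy)²)]
Numerator: 7×1990 − 181×83 = -1093
Denominator: √[(34825 − 32761)(8771 − 6889)] = √[2064 × 1882] = 1970.9003
r = -1093 / 1970.9003 ≈ -0.555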